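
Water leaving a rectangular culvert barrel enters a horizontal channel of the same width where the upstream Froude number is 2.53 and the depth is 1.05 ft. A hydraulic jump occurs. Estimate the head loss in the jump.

Fr₁ = 2.53 (given).
Sequent-depth ratio: y₂/y₁ = ½[√(1 + 8Fr₁²) − 1] = ½[√52.21 − 1] = 3.11.
y₂ = 3.11 × 1.05 = 3.27 ft.
V₁ = Fr₁·√(g·y₁) = 2.53×√(32.2×1.05) = 14.7 ft/s; q = V₁·y₁ = 15.4 ft²/s. V₂ = q/y₂ = 15.4/3.27 = 4.73 ft/s. E₁ = y₁ + V₁²/2g = 4.41 ft; E₂ = y₂ + V₂²/2g = 3.62 ft. ΔE = E₁ − E₂ = 0.795 ft.

ΔE = 0.795 ft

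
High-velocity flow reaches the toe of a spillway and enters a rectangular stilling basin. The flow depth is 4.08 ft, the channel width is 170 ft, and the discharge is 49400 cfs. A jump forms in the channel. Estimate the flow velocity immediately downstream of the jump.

q = Q/b = 49400/170 = 291 ft²/s; V₁ = q/y₁ = 71.2 ft/s. Fr₁ = V₁/√(g·y₁) = 6.21.
From the momentum equation for a rectangular channel, y₂/y₁ = ½[√(1 + 8Fr₁²) − 1] = ½[√309.9 − 1] = 8.30.
y₂ = 8.30 × 4.08 = 33.9 ft.
V₂ = q/y₂ = 291/33.9 = 8.58 ft/s.

V₂ = 8.58 ft/s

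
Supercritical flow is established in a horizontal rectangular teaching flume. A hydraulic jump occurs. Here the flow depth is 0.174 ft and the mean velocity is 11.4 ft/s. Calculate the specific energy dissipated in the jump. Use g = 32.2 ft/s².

ΔE = 1.04 ft

Fr₁ = V₁/√(g·y₁) = 11.4/√(32.2×0.174) = 4.82.
From the momentum equation for a rectangular channel, y₂/y₁ = ½[√(1 + 8Fr₁²) − 1] = ½[√186.6 − 1] = 6.33.
y₂ = 6.33 × 0.174 = 1.10 ft.
q = V₁·y₁ = 11.4 × 0.174 = 1.98 ft²/s. V₂ = q/y₂ = 1.98/1.10 = 1.80 ft/s. E₁ = y₁ + V₁²/2g = 2.19 ft; E₂ = y₂ + V₂²/2g = 1.15 ft. ΔE = E₁ − E₂ = 1.04 ft.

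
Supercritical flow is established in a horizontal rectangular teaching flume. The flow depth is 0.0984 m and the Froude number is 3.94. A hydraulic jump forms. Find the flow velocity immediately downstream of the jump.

Fr₁ = 3.94 (given).
By Bélanger, y₂/y₁ = ½[√(1 + 8Fr₁²) − 1] = ½[√125.2 − 1] = 5.09.
y₂ = 5.09 × 0.0984 = 0.501 m.
V₁ = Fr₁·√(g·y₁) = 3.94×√(9.81×0.0984) = 3.87 m/s; q = V₁·y₁ = 0.381 m²/s.
V₂ = q/y₂ = 0.381/0.501 = 0.760 m/s.

V₂ = 0.760 m/s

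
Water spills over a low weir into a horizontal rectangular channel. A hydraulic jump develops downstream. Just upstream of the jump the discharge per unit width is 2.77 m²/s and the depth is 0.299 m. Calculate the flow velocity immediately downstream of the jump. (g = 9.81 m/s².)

V₁ = q/y₁ = 2.77/0.299 = 9.26 m/s. Fr₁ = V₁/√(g·y₁) = 9.26/√(9.81×0.299) = 5.41.
Sequent-depth ratio: y₂/y₁ = ½[√(1 + 8Fr₁²) − 1] = ½[√235.1 − 1] = 7.17.
y₂ = 7.17 × 0.299 = 2.14 m.
V₂ = q/y₂ = 2.77/2.14 = 1.29 m/s.

V₂ = 1.29 m/s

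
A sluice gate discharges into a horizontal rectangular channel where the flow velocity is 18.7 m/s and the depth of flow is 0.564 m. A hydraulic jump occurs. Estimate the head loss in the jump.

ΔE = 12.2 m

Fr₁ = V₁/√(g·y₁) = 18.7/√(9.81×0.564) = 7.95.
Sequent-depth ratio: y₂/y₁ = ½[√(1 + 8Fr₁²) − 1] = ½[√506.6 − 1] = 10.8.
y₂ = 10.8 × 0.564 = 6.07 m.
q = V₁·y₁ = 18.7 × 0.564 = 10.5 m²/s. V₂ = q/y₂ = 10.5/6.07 = 1.74 m/s. E₁ = y₁ + V₁²/2g = 18.4 m; E₂ = y₂ + V₂²/2g = 6.22 m. ΔE = E₁ − E₂ = 12.2 m.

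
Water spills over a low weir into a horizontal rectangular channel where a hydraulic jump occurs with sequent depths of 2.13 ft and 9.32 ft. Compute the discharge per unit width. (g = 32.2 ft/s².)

q = 60.5 ft²/s

For a rectangular channel the momentum equation gives q² = ½·g·y₁·y₂·(y₁ + y₂) = ½×32.2×2.13×9.32×11.4 = 3660.
q = √3660 = 60.5 ft²/s.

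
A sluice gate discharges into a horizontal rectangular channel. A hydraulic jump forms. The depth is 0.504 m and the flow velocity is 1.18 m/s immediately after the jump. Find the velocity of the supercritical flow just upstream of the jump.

Fr₂ = V₂/√(g·y₂) = 1.18/√(9.81×0.504) = 0.531.
From the momentum equation (using Fr₂), y₁/y₂ = ½[√(1 + 8Fr₂²) − 1] = ½[√3.253 − 1] = 0.402.
y₁ = 0.402 × 0.504 = 0.203 m.
V₁ = q/y₁ = 0.595/0.203 = 2.94 m/s.

V₁ = 2.94 m/s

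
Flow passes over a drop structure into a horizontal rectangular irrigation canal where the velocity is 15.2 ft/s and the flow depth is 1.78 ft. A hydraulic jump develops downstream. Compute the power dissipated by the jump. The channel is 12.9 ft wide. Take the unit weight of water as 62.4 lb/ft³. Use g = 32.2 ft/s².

P = 19.6 hp

Fr₁ = V₁/√(g·y₁) = 15.2/√(32.2×1.78) = 2.01.
Sequent-depth ratio: y₂/y₁ = ½[√(1 + 8Fr₁²) − 1] = ½[√33.25 − 1] = 2.38.
y₂ = 2.38 × 1.78 = 4.24 ft.
q = V₁·y₁ = 15.2 × 1.78 = 27.1 ft²/s. V₂ = q/y₂ = 27.1/4.24 = 6.38 ft/s. E₁ = y₁ + V₁²/2g = 5.37 ft; E₂ = y₂ + V₂²/2g = 4.87 ft. ΔE = E₁ − E₂ = 0.494 ft.
Q = q·b = 27.1 × 12.9 = 349 cfs. P = γ·Q·ΔE/550 = 62.4 × 349 × 0.494 / 550 = 19.6 hp.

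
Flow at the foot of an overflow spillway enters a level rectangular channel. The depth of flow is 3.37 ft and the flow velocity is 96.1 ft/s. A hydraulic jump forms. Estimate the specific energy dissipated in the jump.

ΔE = 104 ft

Fr₁ = V₁/√(g·y₁) = 96.1/√(32.2×3.37) = 9.23.
By Bélanger, y₂/y₁ = ½[√(1 + 8Fr₁²) − 1] = ½[√681.8 − 1] = 12.6.
y₂ = 12.6 × 3.37 = 42.3 ft.
Head loss: ΔE = (y₂ − y₁)³/(4y₁y₂) = (42.3 − 3.37)³/(4×3.37×42.3) = 59064/570 = 104 ft.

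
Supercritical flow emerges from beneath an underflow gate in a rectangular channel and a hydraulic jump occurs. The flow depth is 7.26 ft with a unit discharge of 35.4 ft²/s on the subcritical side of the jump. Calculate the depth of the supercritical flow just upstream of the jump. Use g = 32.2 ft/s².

V₂ = q/y₂ = 35.4/7.26 = 4.88 ft/s; Fr₂ = V₂/√(g·y₂) = 0.319.
Since the conjugate-depth ratio holds either way, y₁/y₂ = ½[√(1 + 8Fr₂²) − 1] = ½[√1.814 − 1] = 0.173.
y₁ = 0.173 × 7.26 = 1.26 ft.

y₁ = 1.26 ft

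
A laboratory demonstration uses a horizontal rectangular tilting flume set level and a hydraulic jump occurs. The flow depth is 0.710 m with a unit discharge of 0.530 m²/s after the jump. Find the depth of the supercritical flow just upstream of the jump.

y₁ = 0.0996 m

V₂ = q/y₂ = 0.530/0.710 = 0.746 m/s; Fr₂ = V₂/√(g·y₂) = 0.283.
From the momentum equation (using Fr₂), y₁/y₂ = ½[√(1 + 8Fr₂²) − 1] = ½[√1.640 − 1] = 0.140.
y₁ = 0.140 × 0.710 = 0.0996 m.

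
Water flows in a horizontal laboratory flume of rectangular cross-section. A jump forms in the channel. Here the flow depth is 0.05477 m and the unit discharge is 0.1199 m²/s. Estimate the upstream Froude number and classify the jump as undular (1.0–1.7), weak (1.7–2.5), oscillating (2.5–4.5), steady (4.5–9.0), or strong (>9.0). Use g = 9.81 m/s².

V₁ = q/y₁ = 0.1199/0.05477 = 2.189 m/s. Fr₁ = V₁/√(g·y₁) = 2.189/√(9.81×0.05477) = 2.987.
Fr₁ = 2.987 lies in the oscillating range.

Fr₁ = 2.987; oscillating jump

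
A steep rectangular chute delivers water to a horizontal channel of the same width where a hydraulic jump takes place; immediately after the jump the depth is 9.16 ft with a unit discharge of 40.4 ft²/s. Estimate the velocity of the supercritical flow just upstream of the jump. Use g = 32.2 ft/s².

V₁ = 37.4 ft/s

V₂ = q/y₂ = 40.4/9.16 = 4.41 ft/s; Fr₂ = V₂/√(g·y₂) = 0.257.
From the momentum equation (using Fr₂), y₁/y₂ = ½[√(1 + 8Fr₂²) − 1] = ½[√1.528 − 1] = 0.118.
y₁ = 0.118 × 9.16 = 1.08 ft.
V₁ = q/y₁ = 40.4/1.08 = 37.4 ft/s.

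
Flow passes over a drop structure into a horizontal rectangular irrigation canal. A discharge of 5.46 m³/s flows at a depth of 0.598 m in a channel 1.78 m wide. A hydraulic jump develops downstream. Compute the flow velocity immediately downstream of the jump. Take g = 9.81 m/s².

q = Q/b = 5.46/1.78 = 3.07 m²/s; V₁ = q/y₁ = 5.13 m/s. Fr₁ = V₁/√(g·y₁) = 2.12.
By Bélanger, y₂/y₁ = ½[√(1 + 8Fr₁²) − 1] = ½[√36.88 − 1] = 2.54.
y₂ = 2.54 × 0.598 = 1.52 m.
V₂ = q/y₂ = 3.07/1.52 = 2.02 m/s.

V₂ = 2.02 m/s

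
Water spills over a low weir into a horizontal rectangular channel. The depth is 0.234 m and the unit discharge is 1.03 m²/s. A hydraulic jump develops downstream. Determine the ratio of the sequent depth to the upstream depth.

y₂/y₁ = 3.64

V₁ = q/y₁ = 1.03/0.234 = 4.40 m/s. Fr₁ = V₁/√(g·y₁) = 4.40/√(9.81×0.234) = 2.91.
By Bélanger, y₂/y₁ = ½[√(1 + 8Fr₁²) − 1] = ½[√68.52 − 1] = 3.64.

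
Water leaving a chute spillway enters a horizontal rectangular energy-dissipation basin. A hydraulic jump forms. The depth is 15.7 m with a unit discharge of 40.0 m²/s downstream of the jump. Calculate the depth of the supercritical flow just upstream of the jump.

V₂ = q/y₂ = 40.0/15.7 = 2.55 m/s; Fr₂ = V₂/√(g·y₂) = 0.205.
The Bélanger relation is symmetric: y₁/y₂ = ½[√(1 + 8Fr₂²) − 1] = ½[√1.337 − 1] = 0.0782.
y₁ = 0.0782 × 15.7 = 1.23 m.

y₁ = 1.23 m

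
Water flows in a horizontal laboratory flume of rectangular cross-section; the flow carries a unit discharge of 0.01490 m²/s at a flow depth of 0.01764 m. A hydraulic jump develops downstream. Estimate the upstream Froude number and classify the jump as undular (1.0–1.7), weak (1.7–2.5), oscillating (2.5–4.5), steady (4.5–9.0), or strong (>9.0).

Fr₁ = 2.031; weak jump

V₁ = q/y₁ = 0.01490/0.01764 = 0.8447 m/s. Fr₁ = V₁/√(g·y₁) = 0.8447/√(9.81×0.01764) = 2.031.
Fr₁ = 2.031 lies in the weak range.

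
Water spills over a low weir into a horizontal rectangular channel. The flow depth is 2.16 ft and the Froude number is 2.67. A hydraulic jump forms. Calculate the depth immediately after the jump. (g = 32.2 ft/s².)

y₂ = 7.15 ft

Fr₁ = 2.67 (given).
Conjugate-depth relation: y₂/y₁ = ½[√(1 + 8Fr₁²) − 1] = ½[√58.03 − 1] = 3.31.
y₂ = 3.31 × 2.16 = 7.15 ft.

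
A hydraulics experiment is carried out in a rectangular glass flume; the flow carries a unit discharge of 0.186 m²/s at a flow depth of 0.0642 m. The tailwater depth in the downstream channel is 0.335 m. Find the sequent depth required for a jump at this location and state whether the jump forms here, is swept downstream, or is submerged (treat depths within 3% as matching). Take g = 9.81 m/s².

y₂ = 0.301 m; the jump is submerged

V₁ = q/y₁ = 0.186/0.0642 = 2.90 m/s. Fr₁ = V₁/√(g·y₁) = 2.90/√(9.81×0.0642) = 3.65.
Sequent-depth ratio: y₂/y₁ = ½[√(1 + 8Fr₁²) − 1] = ½[√107.6 − 1] = 4.69.
y₂ = 4.69 × 0.0642 = 0.301 m.
Tailwater y_tw = 0.335 m: y_tw > y₂, so the jump is submerged.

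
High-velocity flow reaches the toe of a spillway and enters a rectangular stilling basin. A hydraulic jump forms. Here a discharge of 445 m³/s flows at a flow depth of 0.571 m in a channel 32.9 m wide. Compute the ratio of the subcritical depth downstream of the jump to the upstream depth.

q = Q/b = 445/32.9 = 13.5 m²/s; V₁ = q/y₁ = 23.7 m/s. Fr₁ = V₁/√(g·y₁) = 10.0.
Bélanger equation: y₂/y₁ = ½[√(1 + 8Fr₁²) − 1] = ½[√802.4 − 1] = 13.7.

y₂/y₁ = 13.7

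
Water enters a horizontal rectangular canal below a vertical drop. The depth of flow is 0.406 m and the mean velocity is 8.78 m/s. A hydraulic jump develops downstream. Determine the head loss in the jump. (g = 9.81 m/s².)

Fr₁ = V₁/√(g·y₁) = 8.78/√(9.81×0.406) = 4.40.
Conjugate-depth relation: y₂/y₁ = ½[√(1 + 8Fr₁²) − 1] = ½[√155.8 − 1] = 5.74.
y₂ = 5.74 × 0.406 = 2.33 m.
Head loss: ΔE = (y₂ − y₁)³/(4y₁y₂) = (2.33 − 0.406)³/(4×0.406×2.33) = 7.14/3.79 = 1.88 m.

ΔE = 1.88 m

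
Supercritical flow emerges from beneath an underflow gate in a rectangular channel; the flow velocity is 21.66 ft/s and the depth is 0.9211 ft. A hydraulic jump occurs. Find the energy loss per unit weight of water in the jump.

Fr₁ = V₁/√(g·y₁) = 21.66/√(32.2×0.9211) = 3.977.
By Bélanger, y₂/y₁ = ½[√(1 + 8Fr₁²) − 1] = ½[√127.54 − 1] = 5.147.
y₂ = 5.147 × 0.9211 = 4.741 ft.
Head loss: ΔE = (y₂ − y₁)³/(4y₁y₂) = (4.741 − 0.9211)³/(4×0.9211×4.741) = 55.73/17.47 = 3.190 ft.

ΔE = 3.190 ft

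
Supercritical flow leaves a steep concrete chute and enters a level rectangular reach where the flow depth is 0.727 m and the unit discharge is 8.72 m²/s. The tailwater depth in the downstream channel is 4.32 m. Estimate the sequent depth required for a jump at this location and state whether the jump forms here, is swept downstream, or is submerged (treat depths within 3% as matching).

V₁ = q/y₁ = 8.72/0.727 = 12.0 m/s. Fr₁ = V₁/√(g·y₁) = 12.0/√(9.81×0.727) = 4.49.
Sequent-depth ratio: y₂/y₁ = ½[√(1 + 8Fr₁²) − 1] = ½[√162.4 − 1] = 5.87.
y₂ = 5.87 × 0.727 = 4.27 m.
Tailwater y_tw = 4.32 m: y_tw ≈ y₂, so the jump forms here.

y₂ = 4.27 m; the jump forms here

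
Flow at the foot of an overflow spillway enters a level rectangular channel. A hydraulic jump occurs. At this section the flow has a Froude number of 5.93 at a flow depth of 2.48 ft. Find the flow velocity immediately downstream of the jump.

Fr₁ = 5.93 (given).
Conjugate-depth relation: y₂/y₁ = ½[√(1 + 8Fr₁²) − 1] = ½[√282.3 − 1] = 7.90.
y₂ = 7.90 × 2.48 = 19.6 ft.
V₁ = Fr₁·√(g·y₁) = 5.93×√(32.2×2.48) = 53.0 ft/s; q = V₁·y₁ = 131 ft²/s.
V₂ = q/y₂ = 131/19.6 = 6.71 ft/s.

V₂ = 6.71 ft/s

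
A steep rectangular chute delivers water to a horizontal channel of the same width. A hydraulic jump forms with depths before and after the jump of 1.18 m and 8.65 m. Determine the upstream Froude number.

Fr₁ = 5.53

For a rectangular channel the momentum equation gives q² = ½·g·y₁·y₂·(y₁ + y₂) = ½×9.81×1.18×8.65×9.83 = 492.
q = √492 = 22.2 m²/s.
V₁ = q/y₁ = 18.8 m/s; Fr₁ = V₁/√(g·y₁) = 5.53.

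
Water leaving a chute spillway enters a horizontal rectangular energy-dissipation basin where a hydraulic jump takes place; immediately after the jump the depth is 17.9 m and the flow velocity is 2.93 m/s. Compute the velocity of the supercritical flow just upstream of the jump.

Fr₂ = V₂/√(g·y₂) = 2.93/√(9.81×17.9) = 0.221.
Applying the sequent-depth relation in reverse, y₁/y₂ = ½[√(1 + 8Fr₂²) − 1] = ½[√1.391 − 1] = 0.0897.
y₁ = 0.0897 × 17.9 = 1.61 m.
V₁ = q/y₁ = 52.4/1.61 = 32.7 m/s.

V₁ = 32.7 m/s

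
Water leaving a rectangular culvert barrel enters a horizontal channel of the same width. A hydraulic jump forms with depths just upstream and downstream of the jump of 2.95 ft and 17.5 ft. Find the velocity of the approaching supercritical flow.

For a rectangular channel the momentum equation gives q² = ½·g·y₁·y₂·(y₁ + y₂) = ½×32.2×2.95×17.5×20.4 = 16997.
q = √16997 = 130 ft²/s.
V₁ = q/y₁ = 130/2.95 = 44.2 ft/s.

V₁ = 44.2 ft/s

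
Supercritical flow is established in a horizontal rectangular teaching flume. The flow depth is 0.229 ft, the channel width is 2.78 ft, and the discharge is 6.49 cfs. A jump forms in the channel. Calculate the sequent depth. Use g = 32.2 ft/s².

q = Q/b = 6.49/2.78 = 2.33 ft²/s; V₁ = q/y₁ = 10.2 ft/s. Fr₁ = V₁/√(g·y₁) = 3.75.
Bélanger equation: y₂/y₁ = ½[√(1 + 8Fr₁²) − 1] = ½[√113.8 − 1] = 4.83.
y₂ = 4.83 × 0.229 = 1.11 ft.

y₂ = 1.11 ft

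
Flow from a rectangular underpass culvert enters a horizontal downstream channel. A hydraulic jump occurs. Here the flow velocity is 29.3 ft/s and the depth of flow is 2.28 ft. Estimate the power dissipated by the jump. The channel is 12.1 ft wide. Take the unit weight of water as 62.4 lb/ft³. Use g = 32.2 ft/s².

Fr₁ = V₁/√(g·y₁) = 29.3/√(32.2×2.28) = 3.42.
By Bélanger, y₂/y₁ = ½[√(1 + 8Fr₁²) − 1] = ½[√94.55 − 1] = 4.36.
y₂ = 4.36 × 2.28 = 9.94 ft.
Head loss: ΔE = (y₂ − y₁)³/(4y₁y₂) = (9.94 − 2.28)³/(4×2.28×9.94) = 450/90.7 = 4.97 ft.
q = V₁·y₁ = 29.3 × 2.28 = 66.8 ft²/s. Q = q·b = 66.8 × 12.1 = 808 cfs. P = γ·Q·ΔE/550 = 62.4 × 808 × 4.97 / 550 = 455 hp.

P = 455 hp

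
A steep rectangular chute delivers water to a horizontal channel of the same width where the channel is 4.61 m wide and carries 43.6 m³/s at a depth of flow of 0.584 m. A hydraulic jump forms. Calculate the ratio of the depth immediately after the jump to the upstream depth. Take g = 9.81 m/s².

q = Q/b = 43.6/4.61 = 9.46 m²/s; V₁ = q/y₁ = 16.2 m/s. Fr₁ = V₁/√(g·y₁) = 6.77.
From the momentum equation for a rectangular channel, y₂/y₁ = ½[√(1 + 8Fr₁²) − 1] = ½[√367.2 − 1] = 9.08.

y₂/y₁ = 9.08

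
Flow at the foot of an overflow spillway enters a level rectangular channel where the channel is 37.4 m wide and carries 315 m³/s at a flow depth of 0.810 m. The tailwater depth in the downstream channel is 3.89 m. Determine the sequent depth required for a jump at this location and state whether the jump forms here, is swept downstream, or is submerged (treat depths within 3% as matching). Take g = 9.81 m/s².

q = Q/b = 315/37.4 = 8.42 m²/s; V₁ = q/y₁ = 10.4 m/s. Fr₁ = V₁/√(g·y₁) = 3.69.
From the momentum equation for a rectangular channel, y₂/y₁ = ½[√(1 + 8Fr₁²) − 1] = ½[√109.9 − 1] = 4.74.
y₂ = 4.74 × 0.810 = 3.84 m.
Tailwater y_tw = 3.89 m: y_tw ≈ y₂, so the jump forms here.

y₂ = 3.84 m; the jump forms here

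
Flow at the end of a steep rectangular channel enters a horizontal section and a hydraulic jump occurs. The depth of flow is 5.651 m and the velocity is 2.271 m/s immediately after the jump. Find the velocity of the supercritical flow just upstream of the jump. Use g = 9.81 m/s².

Fr₂ = V₂/√(g·y₂) = 2.271/√(9.81×5.651) = 0.3050.
From the momentum equation (using Fr₂), y₁/y₂ = ½[√(1 + 8Fr₂²) − 1] = ½[√1.7443 − 1] = 0.1604.
y₁ = 0.1604 × 5.651 = 0.9062 m.
V₁ = q/y₁ = 12.83/0.9062 = 14.16 m/s.

V₁ = 14.16 m/s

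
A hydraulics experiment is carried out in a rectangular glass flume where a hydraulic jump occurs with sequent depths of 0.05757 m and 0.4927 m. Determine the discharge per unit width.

For a rectangular channel the momentum equation gives q² = ½·g·y₁·y₂·(y₁ + y₂) = ½×9.81×0.05757×0.4927×0.5503 = 0.07656.
q = √0.07656 = 0.2767 m²/s.

q = 0.2767 m²/s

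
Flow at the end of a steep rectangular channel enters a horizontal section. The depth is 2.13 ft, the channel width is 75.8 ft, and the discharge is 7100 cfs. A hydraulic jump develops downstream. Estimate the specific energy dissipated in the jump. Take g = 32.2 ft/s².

ΔE = 16.6 ft

q = Q/b = 7100/75.8 = 93.7 ft²/s; V₁ = q/y₁ = 44.0 ft/s. Fr₁ = V₁/√(g·y₁) = 5.31.
Conjugate-depth relation: y₂/y₁ = ½[√(1 + 8Fr₁²) − 1] = ½[√226.6 − 1] = 7.03.
y₂ = 7.03 × 2.13 = 15.0 ft.
V₂ = q/y₂ = 93.7/15.0 = 6.26 ft/s. E₁ = y₁ + V₁²/2g = 32.2 ft; E₂ = y₂ + V₂²/2g = 15.6 ft. ΔE = E₁ − E₂ = 16.6 ft.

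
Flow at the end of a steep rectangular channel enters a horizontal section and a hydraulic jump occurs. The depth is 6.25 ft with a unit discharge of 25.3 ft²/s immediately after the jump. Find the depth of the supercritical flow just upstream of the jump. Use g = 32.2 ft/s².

V₂ = q/y₂ = 25.3/6.25 = 4.05 ft/s; Fr₂ = V₂/√(g·y₂) = 0.285.
Since the conjugate-depth ratio holds either way, y₁/y₂ = ½[√(1 + 8Fr₂²) − 1] = ½[√1.651 − 1] = 0.143.
y₁ = 0.143 × 6.25 = 0.891 ft.

y₁ = 0.891 ft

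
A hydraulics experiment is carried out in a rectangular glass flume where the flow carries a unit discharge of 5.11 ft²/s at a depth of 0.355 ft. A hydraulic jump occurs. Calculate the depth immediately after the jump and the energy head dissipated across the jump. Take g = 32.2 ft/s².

V₁ = q/y₁ = 5.11/0.355 = 14.4 ft/s. Fr₁ = V₁/√(g·y₁) = 14.4/√(32.2×0.355) = 4.26.
By Bélanger, y₂/y₁ = ½[√(1 + 8Fr₁²) − 1] = ½[√146.0 − 1] = 5.54.
y₂ = 5.54 × 0.355 = 1.97 ft.
Head loss: ΔE = (y₂ − y₁)³/(4y₁y₂) = (1.97 − 0.355)³/(4×0.355×1.97) = 4.19/2.79 = 1.50 ft.

y₂ = 1.97 ft; ΔE = 1.50 ft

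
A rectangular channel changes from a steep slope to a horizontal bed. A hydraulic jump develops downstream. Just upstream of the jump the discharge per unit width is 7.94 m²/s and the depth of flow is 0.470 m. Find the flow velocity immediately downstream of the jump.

V₂ = 1.59 m/s

V₁ = q/y₁ = 7.94/0.470 = 16.9 m/s. Fr₁ = V₁/√(g·y₁) = 16.9/√(9.81×0.470) = 7.87.
Bélanger equation: y₂/y₁ = ½[√(1 + 8Fr₁²) − 1] = ½[√496.2 − 1] = 10.6.
y₂ = 10.6 × 0.470 = 5.00 m.
V₂ = q/y₂ = 7.94/5.00 = 1.59 m/s.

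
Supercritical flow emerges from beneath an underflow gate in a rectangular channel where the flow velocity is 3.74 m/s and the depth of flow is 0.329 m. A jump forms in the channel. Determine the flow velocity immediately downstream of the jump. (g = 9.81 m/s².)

Fr₁ = V₁/√(g·y₁) = 3.74/√(9.81×0.329) = 2.08.
Sequent-depth ratio: y₂/y₁ = ½[√(1 + 8Fr₁²) − 1] = ½[√35.67 − 1] = 2.49.
y₂ = 2.49 × 0.329 = 0.818 m.
q = V₁·y₁ = 3.74 × 0.329 = 1.23 m²/s.
V₂ = q/y₂ = 1.23/0.818 = 1.50 m/s.

V₂ = 1.50 m/s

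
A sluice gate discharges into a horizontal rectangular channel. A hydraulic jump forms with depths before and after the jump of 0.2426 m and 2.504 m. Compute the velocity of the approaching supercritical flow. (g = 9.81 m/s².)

V₁ = 11.79 m/s

For a rectangular channel the momentum equation gives q² = ½·g·y₁·y₂·(y₁ + y₂) = ½×9.81×0.2426×2.504×2.747 = 8.184.
q = √8.184 = 2.861 m²/s.
V₁ = q/y₁ = 2.861/0.2426 = 11.79 m/s.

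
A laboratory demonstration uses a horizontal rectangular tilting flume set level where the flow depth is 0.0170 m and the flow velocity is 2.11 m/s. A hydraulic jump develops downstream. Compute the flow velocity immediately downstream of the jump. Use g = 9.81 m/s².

Fr₁ = V₁/√(g·y₁) = 2.11/√(9.81×0.0170) = 5.17.
Bélanger equation: y₂/y₁ = ½[√(1 + 8Fr₁²) − 1] = ½[√214.6 − 1] = 6.82.
y₂ = 6.82 × 0.0170 = 0.116 m.
q = V₁·y₁ = 2.11 × 0.0170 = 0.0359 m²/s.
V₂ = q/y₂ = 0.0359/0.116 = 0.309 m/s.

V₂ = 0.309 m/s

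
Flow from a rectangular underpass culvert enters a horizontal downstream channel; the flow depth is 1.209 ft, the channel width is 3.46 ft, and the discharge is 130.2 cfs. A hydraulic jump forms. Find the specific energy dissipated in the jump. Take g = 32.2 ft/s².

q = Q/b = 130.2/3.46 = 37.63 ft²/s; V₁ = q/y₁ = 31.12 ft/s. Fr₁ = V₁/√(g·y₁) = 4.988.
Sequent-depth ratio: y₂/y₁ = ½[√(1 + 8Fr₁²) − 1] = ½[√200.08 − 1] = 6.572.
y₂ = 6.572 × 1.209 = 7.946 ft.
V₂ = q/y₂ = 37.63/7.946 = 4.736 ft/s. E₁ = y₁ + V₁²/2g = 16.25 ft; E₂ = y₂ + V₂²/2g = 8.294 ft. ΔE = E₁ − E₂ = 7.958 ft.

ΔE = 7.958 ft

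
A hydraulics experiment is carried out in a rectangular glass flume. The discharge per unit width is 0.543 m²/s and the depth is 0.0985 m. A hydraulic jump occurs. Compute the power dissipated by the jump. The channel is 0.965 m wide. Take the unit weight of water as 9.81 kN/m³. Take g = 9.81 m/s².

P = 4.55 kW

V₁ = q/y₁ = 0.543/0.0985 = 5.51 m/s. Fr₁ = V₁/√(g·y₁) = 5.51/√(9.81×0.0985) = 5.61.
Bélanger equation: y₂/y₁ = ½[√(1 + 8Fr₁²) − 1] = ½[√252.6 − 1] = 7.45.
y₂ = 7.45 × 0.0985 = 0.734 m.
Head loss: ΔE = (y₂ − y₁)³/(4y₁y₂) = (0.734 − 0.0985)³/(4×0.0985×0.734) = 0.256/0.289 = 0.886 m.
Q = q·b = 0.543 × 0.965 = 0.524 m³/s. P = γ·Q·ΔE = 9.81 × 0.524 × 0.886 = 4.55 kW.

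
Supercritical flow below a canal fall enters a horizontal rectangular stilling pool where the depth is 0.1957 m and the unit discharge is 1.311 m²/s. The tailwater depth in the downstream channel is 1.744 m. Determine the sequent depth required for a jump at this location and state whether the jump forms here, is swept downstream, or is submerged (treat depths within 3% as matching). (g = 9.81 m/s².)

y₂ = 1.244 m; the jump is submerged

V₁ = q/y₁ = 1.311/0.1957 = 6.699 m/s. Fr₁ = V₁/√(g·y₁) = 6.699/√(9.81×0.1957) = 4.835.
By Bélanger, y₂/y₁ = ½[√(1 + 8Fr₁²) − 1] = ½[√188.01 − 1] = 6.356.
y₂ = 6.356 × 0.1957 = 1.244 m.
Tailwater y_tw = 1.744 m: y_tw > y₂, so the jump is submerged.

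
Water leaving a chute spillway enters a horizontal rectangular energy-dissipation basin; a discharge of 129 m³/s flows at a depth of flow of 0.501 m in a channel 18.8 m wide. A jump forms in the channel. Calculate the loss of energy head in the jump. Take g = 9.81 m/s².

q = Q/b = 129/18.8 = 6.86 m²/s; V₁ = q/y₁ = 13.7 m/s. Fr₁ = V₁/√(g·y₁) = 6.18.
From the momentum equation for a rectangular channel, y₂/y₁ = ½[√(1 + 8Fr₁²) − 1] = ½[√306.3 − 1] = 8.25.
y₂ = 8.25 × 0.501 = 4.13 m.
Head loss: ΔE = (y₂ − y₁)³/(4y₁y₂) = (4.13 − 0.501)³/(4×0.501×4.13) = 47.9/8.28 = 5.79 m.

ΔE = 5.79 m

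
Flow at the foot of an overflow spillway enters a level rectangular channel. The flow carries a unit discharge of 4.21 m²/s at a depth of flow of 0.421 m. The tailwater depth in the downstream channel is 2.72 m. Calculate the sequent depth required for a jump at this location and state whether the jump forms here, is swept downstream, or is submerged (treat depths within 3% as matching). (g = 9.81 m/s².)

V₁ = q/y₁ = 4.21/0.421 = 10.0 m/s. Fr₁ = V₁/√(g·y₁) = 10.0/√(9.81×0.421) = 4.92.
Conjugate-depth relation: y₂/y₁ = ½[√(1 + 8Fr₁²) − 1] = ½[√194.7 − 1] = 6.48.
y₂ = 6.48 × 0.421 = 2.73 m.
Tailwater y_tw = 2.72 m: y_tw ≈ y₂, so the jump forms here.

y₂ = 2.73 m; the jump forms here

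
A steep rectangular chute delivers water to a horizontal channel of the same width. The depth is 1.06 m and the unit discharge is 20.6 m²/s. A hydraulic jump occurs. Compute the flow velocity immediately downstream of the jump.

V₂ = 2.42 m/s

V₁ = q/y₁ = 20.6/1.06 = 19.4 m/s. Fr₁ = V₁/√(g·y₁) = 19.4/√(9.81×1.06) = 6.03.
Sequent-depth ratio: y₂/y₁ = ½[√(1 + 8Fr₁²) − 1] = ½[√291.6 − 1] = 8.04.
y₂ = 8.04 × 1.06 = 8.52 m.
V₂ = q/y₂ = 20.6/8.52 = 2.42 m/s.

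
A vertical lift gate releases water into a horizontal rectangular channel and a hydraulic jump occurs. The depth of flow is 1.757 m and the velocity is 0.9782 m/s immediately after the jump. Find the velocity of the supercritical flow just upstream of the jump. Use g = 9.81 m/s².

V₁ = 9.699 m/s

Fr₂ = V₂/√(g·y₂) = 0.9782/√(9.81×1.757) = 0.2356.
From the momentum equation (using Fr₂), y₁/y₂ = ½[√(1 + 8Fr₂²) − 1] = ½[√1.4441 − 1] = 0.1009.
y₁ = 0.1009 × 1.757 = 0.1772 m.
V₁ = q/y₁ = 1.719/0.1772 = 9.699 m/s.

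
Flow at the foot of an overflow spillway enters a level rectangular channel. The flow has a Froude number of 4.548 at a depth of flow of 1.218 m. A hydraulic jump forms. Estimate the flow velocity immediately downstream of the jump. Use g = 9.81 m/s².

Fr₁ = 4.548 (given).
Conjugate-depth relation: y₂/y₁ = ½[√(1 + 8Fr₁²) − 1] = ½[√166.47 − 1] = 5.951.
y₂ = 5.951 × 1.218 = 7.249 m.
V₁ = Fr₁·√(g·y₁) = 4.548×√(9.81×1.218) = 15.72 m/s; q = V₁·y₁ = 19.15 m²/s.
V₂ = q/y₂ = 19.15/7.249 = 2.642 m/s.

V₂ = 2.642 m/s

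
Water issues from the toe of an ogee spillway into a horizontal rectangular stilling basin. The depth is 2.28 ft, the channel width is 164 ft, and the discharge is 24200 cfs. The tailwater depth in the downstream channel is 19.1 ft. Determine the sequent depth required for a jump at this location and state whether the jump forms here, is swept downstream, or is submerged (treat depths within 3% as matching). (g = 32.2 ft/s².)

q = Q/b = 24200/164 = 148 ft²/s; V₁ = q/y₁ = 64.7 ft/s. Fr₁ = V₁/√(g·y₁) = 7.55.
From the momentum equation for a rectangular channel, y₂/y₁ = ½[√(1 + 8Fr₁²) − 1] = ½[√457.4 − 1] = 10.2.
y₂ = 10.2 × 2.28 = 23.2 ft.
Tailwater y_tw = 19.1 ft: y_tw < y₂, so the jump is swept downstream.

y₂ = 23.2 ft; the jump is swept downstream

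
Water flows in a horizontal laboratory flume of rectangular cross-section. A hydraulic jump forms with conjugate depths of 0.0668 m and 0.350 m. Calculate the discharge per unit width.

For a rectangular channel the momentum equation gives q² = ½·g·y₁·y₂·(y₁ + y₂) = ½×9.81×0.0668×0.350×0.417 = 0.0478.
q = √0.0478 = 0.219 m²/s.

q = 0.219 m²/s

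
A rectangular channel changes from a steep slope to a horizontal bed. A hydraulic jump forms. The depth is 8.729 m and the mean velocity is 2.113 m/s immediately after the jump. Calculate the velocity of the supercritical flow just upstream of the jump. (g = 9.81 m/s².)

V₁ = 22.19 m/s

Fr₂ = V₂/√(g·y₂) = 2.113/√(9.81×8.729) = 0.2283.
Since the conjugate-depth ratio holds either way, y₁/y₂ = ½[√(1 + 8Fr₂²) − 1] = ½[√1.4171 − 1] = 0.09521.
y₁ = 0.09521 × 8.729 = 0.8311 m.
V₁ = q/y₁ = 18.44/0.8311 = 22.19 m/s.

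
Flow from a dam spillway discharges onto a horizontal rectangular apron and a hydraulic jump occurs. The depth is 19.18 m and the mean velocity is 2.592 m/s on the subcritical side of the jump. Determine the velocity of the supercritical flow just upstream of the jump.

Fr₂ = V₂/√(g·y₂) = 2.592/√(9.81×19.18) = 0.1890.
Since the conjugate-depth ratio holds either way, y₁/y₂ = ½[√(1 + 8Fr₂²) − 1] = ½[√1.2857 − 1] = 0.06693.
y₁ = 0.06693 × 19.18 = 1.284 m.
V₁ = q/y₁ = 49.71/1.284 = 38.72 m/s.

V₁ = 38.72 m/s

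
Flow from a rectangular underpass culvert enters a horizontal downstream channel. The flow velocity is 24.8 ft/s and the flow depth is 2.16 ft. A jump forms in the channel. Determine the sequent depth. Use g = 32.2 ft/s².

Fr₁ = V₁/√(g·y₁) = 24.8/√(32.2×2.16) = 2.97.
Bélanger equation: y₂/y₁ = ½[√(1 + 8Fr₁²) − 1] = ½[√71.74 − 1] = 3.74.
y₂ = 3.74 × 2.16 = 8.07 ft.

y₂ = 8.07 ft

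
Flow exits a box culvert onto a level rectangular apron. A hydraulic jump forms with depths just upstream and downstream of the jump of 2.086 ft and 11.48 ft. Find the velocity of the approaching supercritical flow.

For a rectangular channel the momentum equation gives q² = ½·g·y₁·y₂·(y₁ + y₂) = ½×32.2×2.086×11.48×13.57 = 5230.
q = √5230 = 72.32 ft²/s.
V₁ = q/y₁ = 72.32/2.086 = 34.67 ft/s.

V₁ = 34.67 ft/s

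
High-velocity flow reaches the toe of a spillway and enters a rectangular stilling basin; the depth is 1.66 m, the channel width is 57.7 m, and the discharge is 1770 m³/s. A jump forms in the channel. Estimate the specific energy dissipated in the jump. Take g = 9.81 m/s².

q = Q/b = 1770/57.7 = 30.7 m²/s; V₁ = q/y₁ = 18.5 m/s. Fr₁ = V₁/√(g·y₁) = 4.58.
Conjugate-depth relation: y₂/y₁ = ½[√(1 + 8Fr₁²) − 1] = ½[√168.8 − 1] = 6.00.
y₂ = 6.00 × 1.66 = 9.95 m.
Head loss: ΔE = (y₂ − y₁)³/(4y₁y₂) = (9.95 − 1.66)³/(4×1.66×9.95) = 570/66.1 = 8.63 m.

ΔE = 8.63 m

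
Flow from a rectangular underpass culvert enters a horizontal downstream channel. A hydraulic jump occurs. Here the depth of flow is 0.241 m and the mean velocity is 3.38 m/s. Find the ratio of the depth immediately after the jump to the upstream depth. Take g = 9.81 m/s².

Fr₁ = V₁/√(g·y₁) = 3.38/√(9.81×0.241) = 2.20.
By Bélanger, y₂/y₁ = ½[√(1 + 8Fr₁²) − 1] = ½[√39.66 − 1] = 2.65.

y₂/y₁ = 2.65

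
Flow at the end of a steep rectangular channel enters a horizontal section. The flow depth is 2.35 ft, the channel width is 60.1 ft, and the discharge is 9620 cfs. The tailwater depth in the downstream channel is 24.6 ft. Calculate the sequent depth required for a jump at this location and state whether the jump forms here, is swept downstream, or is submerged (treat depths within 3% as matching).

q = Q/b = 9620/60.1 = 160 ft²/s; V₁ = q/y₁ = 68.1 ft/s. Fr₁ = V₁/√(g·y₁) = 7.83.
Sequent-depth ratio: y₂/y₁ = ½[√(1 + 8Fr₁²) − 1] = ½[√491.5 − 1] = 10.6.
y₂ = 10.6 × 2.35 = 24.9 ft.
Tailwater y_tw = 24.6 ft: y_tw ≈ y₂, so the jump forms here.

y₂ = 24.9 ft; the jump forms here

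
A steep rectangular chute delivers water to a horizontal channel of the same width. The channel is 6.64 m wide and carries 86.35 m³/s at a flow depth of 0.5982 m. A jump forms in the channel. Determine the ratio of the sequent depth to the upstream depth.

y₂/y₁ = 12.20

q = Q/b = 86.35/6.64 = 13.00 m²/s; V₁ = q/y₁ = 21.74 m/s. Fr₁ = V₁/√(g·y₁) = 8.974.
Conjugate-depth relation: y₂/y₁ = ½[√(1 + 8Fr₁²) − 1] = ½[√645.27 − 1] = 12.20.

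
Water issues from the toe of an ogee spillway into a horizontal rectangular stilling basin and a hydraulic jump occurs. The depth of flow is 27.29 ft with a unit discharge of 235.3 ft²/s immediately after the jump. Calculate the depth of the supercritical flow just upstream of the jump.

V₂ = q/y₂ = 235.3/27.29 = 8.622 ft/s; Fr₂ = V₂/√(g·y₂) = 0.2909.
The Bélanger relation is symmetric: y₁/y₂ = ½[√(1 + 8Fr₂²) − 1] = ½[√1.6768 − 1] = 0.1475.
y₁ = 0.1475 × 27.29 = 4.024 ft.

y₁ = 4.024 ft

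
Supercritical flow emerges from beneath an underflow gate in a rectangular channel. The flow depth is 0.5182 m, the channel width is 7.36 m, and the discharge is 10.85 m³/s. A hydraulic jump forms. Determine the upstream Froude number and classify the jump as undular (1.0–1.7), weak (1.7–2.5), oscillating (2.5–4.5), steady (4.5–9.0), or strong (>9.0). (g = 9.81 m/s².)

Fr₁ = 1.262; undular jump

q = Q/b = 10.85/7.36 = 1.474 m²/s; V₁ = q/y₁ = 2.845 m/s. Fr₁ = V₁/√(g·y₁) = 1.262.
Fr₁ = 1.262 lies in the undular range.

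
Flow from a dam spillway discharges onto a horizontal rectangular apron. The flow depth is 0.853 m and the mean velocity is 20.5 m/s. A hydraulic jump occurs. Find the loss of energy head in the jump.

ΔE = 13.9 m

Fr₁ = V₁/√(g·y₁) = 20.5/√(9.81×0.853) = 7.09.
Bélanger equation: y₂/y₁ = ½[√(1 + 8Fr₁²) − 1] = ½[√402.8 − 1] = 9.53.
y₂ = 9.53 × 0.853 = 8.13 m.
Head loss: ΔE = (y₂ − y₁)³/(4y₁y₂) = (8.13 − 0.853)³/(4×0.853×8.13) = 386/27.7 = 13.9 m.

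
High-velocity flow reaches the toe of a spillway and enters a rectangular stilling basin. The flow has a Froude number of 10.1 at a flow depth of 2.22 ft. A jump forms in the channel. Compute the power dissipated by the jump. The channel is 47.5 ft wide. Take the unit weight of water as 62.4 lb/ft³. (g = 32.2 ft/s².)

P = 86059 hp

Fr₁ = 10.1 (given).
From the momentum equation for a rectangular channel, y₂/y₁ = ½[√(1 + 8Fr₁²) − 1] = ½[√817.1 − 1] = 13.8.
y₂ = 13.8 × 2.22 = 30.6 ft.
V₁ = Fr₁·√(g·y₁) = 10.1×√(32.2×2.22) = 85.4 ft/s; q = V₁·y₁ = 190 ft²/s. V₂ = q/y₂ = 190/30.6 = 6.19 ft/s. E₁ = y₁ + V₁²/2g = 115 ft; E₂ = y₂ + V₂²/2g = 31.2 ft. ΔE = E₁ − E₂ = 84.2 ft.
Q = q·b = 190 × 47.5 = 9005 cfs. P = γ·Q·ΔE/550 = 62.4 × 9005 × 84.2 / 550 = 86059 hp.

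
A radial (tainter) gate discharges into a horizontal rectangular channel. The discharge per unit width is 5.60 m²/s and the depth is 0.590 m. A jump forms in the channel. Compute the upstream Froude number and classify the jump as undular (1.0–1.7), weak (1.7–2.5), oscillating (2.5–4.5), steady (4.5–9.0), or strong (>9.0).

Fr₁ = 3.95; oscillating jump

V₁ = q/y₁ = 5.60/0.590 = 9.49 m/s. Fr₁ = V₁/√(g·y₁) = 9.49/√(9.81×0.590) = 3.95.
Fr₁ = 3.95 lies in the oscillating range.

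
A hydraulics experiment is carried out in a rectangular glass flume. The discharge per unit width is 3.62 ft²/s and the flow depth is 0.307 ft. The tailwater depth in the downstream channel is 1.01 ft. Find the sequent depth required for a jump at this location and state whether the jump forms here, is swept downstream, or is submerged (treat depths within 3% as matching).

V₁ = q/y₁ = 3.62/0.307 = 11.8 ft/s. Fr₁ = V₁/√(g·y₁) = 11.8/√(32.2×0.307) = 3.75.
By Bélanger, y₂/y₁ = ½[√(1 + 8Fr₁²) − 1] = ½[√113.5 − 1] = 4.83.
y₂ = 4.83 × 0.307 = 1.48 ft.
Tailwater y_tw = 1.01 ft: y_tw < y₂, so the jump is swept downstream.

y₂ = 1.48 ft; the jump is swept downstream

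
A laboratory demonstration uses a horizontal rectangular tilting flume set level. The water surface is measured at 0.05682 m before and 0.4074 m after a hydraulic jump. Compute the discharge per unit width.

q = 0.2296 m²/s

For a rectangular channel the momentum equation gives q² = ½·g·y₁·y₂·(y₁ + y₂) = ½×9.81×0.05682×0.4074×0.4642 = 0.05271.
q = √0.05271 = 0.2296 m²/s.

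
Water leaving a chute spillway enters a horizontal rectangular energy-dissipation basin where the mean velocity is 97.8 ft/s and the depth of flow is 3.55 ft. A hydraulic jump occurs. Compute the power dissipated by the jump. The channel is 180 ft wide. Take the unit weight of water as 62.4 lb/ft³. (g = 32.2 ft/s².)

Fr₁ = V₁/√(g·y₁) = 97.8/√(32.2×3.55) = 9.15.
Conjugate-depth relation: y₂/y₁ = ½[√(1 + 8Fr₁²) − 1] = ½[√670.4 − 1] = 12.4.
y₂ = 12.4 × 3.55 = 44.2 ft.
q = V₁·y₁ = 97.8 × 3.55 = 347 ft²/s. V₂ = q/y₂ = 347/44.2 = 7.86 ft/s. E₁ = y₁ + V₁²/2g = 152 ft; E₂ = y₂ + V₂²/2g = 45.1 ft. ΔE = E₁ − E₂ = 107 ft.
Q = q·b = 347 × 180 = 62494 cfs. P = γ·Q·ΔE/550 = 62.4 × 62494 × 107 / 550 = 758162 hp.

P = 758162 hp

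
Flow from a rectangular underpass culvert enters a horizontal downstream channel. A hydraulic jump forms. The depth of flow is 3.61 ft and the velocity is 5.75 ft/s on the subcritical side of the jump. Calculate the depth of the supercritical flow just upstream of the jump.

y₁ = 1.46 ft

Fr₂ = V₂/√(g·y₂) = 5.75/√(32.2×3.61) = 0.533.
Applying the sequent-depth relation in reverse, y₁/y₂ = ½[√(1 + 8Fr₂²) − 1] = ½[√3.275 − 1] = 0.405.
y₁ = 0.405 × 3.61 = 1.46 ft.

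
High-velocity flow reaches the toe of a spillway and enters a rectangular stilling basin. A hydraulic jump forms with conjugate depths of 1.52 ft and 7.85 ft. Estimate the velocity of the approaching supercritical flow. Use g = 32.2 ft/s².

For a rectangular channel the momentum equation gives q² = ½·g·y₁·y₂·(y₁ + y₂) = ½×32.2×1.52×7.85×9.37 = 1800.
q = √1800 = 42.4 ft²/s.
V₁ = q/y₁ = 42.4/1.52 = 27.9 ft/s.

V₁ = 27.9 ft/s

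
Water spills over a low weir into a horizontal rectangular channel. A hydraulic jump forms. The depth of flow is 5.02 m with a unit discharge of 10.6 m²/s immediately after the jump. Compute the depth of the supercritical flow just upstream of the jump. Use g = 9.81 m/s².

V₂ = q/y₂ = 10.6/5.02 = 2.11 m/s; Fr₂ = V₂/√(g·y₂) = 0.301.
The Bélanger relation is symmetric: y₁/y₂ = ½[√(1 + 8Fr₂²) − 1] = ½[√1.724 − 1] = 0.157.
y₁ = 0.157 × 5.02 = 0.786 m.

y₁ = 0.786 m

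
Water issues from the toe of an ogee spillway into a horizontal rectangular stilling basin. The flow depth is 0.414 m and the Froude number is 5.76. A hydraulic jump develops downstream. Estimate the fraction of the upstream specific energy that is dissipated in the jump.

Fr₁ = 5.76 (given).
Sequent-depth ratio: y₂/y₁ = ½[√(1 + 8Fr₁²) − 1] = ½[√266.4 − 1] = 7.66.
y₂ = 7.66 × 0.414 = 3.17 m.
E₁ = y₁(1 + Fr₁²/2) = 0.414×(1 + 5.76²/2) = 7.28 m. ΔE = (y₂ − y₁)³/(4y₁y₂) = 3.99 m. ΔE/E₁ = 3.99/7.28 = 0.548.

ΔE/E₁ = 0.548 (54.8%)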